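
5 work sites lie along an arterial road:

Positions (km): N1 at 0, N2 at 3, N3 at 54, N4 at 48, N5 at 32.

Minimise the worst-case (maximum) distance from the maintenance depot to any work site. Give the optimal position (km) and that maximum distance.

location 27, max distance 27

The 1-center on a line is the midpoint of the two extreme points: leftmost at 0, rightmost at 54.
Optimal location = (0 + 54)/2 = 27; maximum distance = (54 − 0)/2 = 27.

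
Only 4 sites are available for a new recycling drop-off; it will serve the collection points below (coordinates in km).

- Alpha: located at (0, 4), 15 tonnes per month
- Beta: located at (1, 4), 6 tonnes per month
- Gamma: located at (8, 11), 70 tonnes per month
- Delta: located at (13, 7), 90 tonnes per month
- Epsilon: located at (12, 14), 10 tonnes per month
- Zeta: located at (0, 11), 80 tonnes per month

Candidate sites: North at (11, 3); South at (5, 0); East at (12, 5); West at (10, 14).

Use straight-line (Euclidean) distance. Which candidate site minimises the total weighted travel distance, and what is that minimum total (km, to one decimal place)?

West, total 2085.9 km

Total weighted distance at each candidate:
  North (11, 3): total = 2425.1
  South (5, 0): total = 3008.0
  East (12, 5): total = 2116.2
  West (10, 14): total = 2085.9
Minimum is at West with total 2085.9 km.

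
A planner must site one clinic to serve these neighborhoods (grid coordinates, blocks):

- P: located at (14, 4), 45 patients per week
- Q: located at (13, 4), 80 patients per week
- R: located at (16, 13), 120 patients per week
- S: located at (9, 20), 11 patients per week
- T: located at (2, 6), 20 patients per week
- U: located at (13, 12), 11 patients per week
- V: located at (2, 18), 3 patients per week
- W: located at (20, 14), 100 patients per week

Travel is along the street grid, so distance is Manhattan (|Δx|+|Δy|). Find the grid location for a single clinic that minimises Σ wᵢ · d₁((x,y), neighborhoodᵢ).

(16, 13)

Manhattan distance separates: Σwᵢ(|x−xᵢ|+|y−yᵢ|) = Σwᵢ|x−xᵢ| + Σwᵢ|y−yᵢ|, so x and y are optimised independently as 1-D weighted medians.
Total weight W = 390; half = 195.
x-coordinate, sorted with cumulative weight:
  x=2 (T, w=20) cum 20
  x=2 (V, w=3) cum 23
  x=9 (S, w=11) cum 34
  x=13 (Q, w=80) cum 114
  x=13 (U, w=11) cum 125
  x=14 (P, w=45) cum 170
  x=16 (R, w=120) cum 290  ← median
  x=20 (W, w=100) cum 390
⇒ x* = 16
y-coordinate, sorted with cumulative weight:
  y=4 (P, w=45) cum 45
  y=4 (Q, w=80) cum 125
  y=6 (T, w=20) cum 145
  y=12 (U, w=11) cum 156
  y=13 (R, w=120) cum 276  ← median
  y=14 (W, w=100) cum 376
  y=18 (V, w=3) cum 379
  y=20 (S, w=11) cum 390
⇒ y* = 13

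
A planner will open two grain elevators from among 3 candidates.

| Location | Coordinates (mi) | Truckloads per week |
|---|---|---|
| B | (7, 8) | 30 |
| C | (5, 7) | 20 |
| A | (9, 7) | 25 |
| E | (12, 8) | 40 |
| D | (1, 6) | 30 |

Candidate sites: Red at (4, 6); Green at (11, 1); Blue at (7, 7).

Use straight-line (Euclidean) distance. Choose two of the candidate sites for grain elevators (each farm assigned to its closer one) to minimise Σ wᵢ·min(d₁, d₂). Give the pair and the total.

{Red, Blue}, total 402.2

Evaluate every pair (each demand assigned to the nearer of the two):
  {Red, Blue}: total = 402.2
  {Green, Blue}: total = 506.4
  {Red, Green}: total = 636.8
Best pair: {Red, Blue} with total 402.2.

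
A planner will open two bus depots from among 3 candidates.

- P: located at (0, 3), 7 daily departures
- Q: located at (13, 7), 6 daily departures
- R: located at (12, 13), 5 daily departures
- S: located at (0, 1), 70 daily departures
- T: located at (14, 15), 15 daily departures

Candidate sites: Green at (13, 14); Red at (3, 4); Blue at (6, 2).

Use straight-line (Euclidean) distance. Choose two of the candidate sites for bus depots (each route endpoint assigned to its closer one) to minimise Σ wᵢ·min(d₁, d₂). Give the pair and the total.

Evaluate every pair (each demand assigned to the nearer of the two):
  {Green, Red}: total = 389.4
  {Green, Blue}: total = 538.7
  {Red, Blue}: total = 662.3
Best pair: {Green, Red} with total 389.4.

{Green, Red}, total 389.4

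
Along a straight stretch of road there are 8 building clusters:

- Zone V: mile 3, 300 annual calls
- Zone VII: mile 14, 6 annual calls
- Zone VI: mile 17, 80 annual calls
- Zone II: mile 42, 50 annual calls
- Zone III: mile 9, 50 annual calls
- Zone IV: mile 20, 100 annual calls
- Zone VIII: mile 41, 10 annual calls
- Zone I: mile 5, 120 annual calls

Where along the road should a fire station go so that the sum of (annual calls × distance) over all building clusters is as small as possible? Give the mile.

x = 5

For a sum of weighted absolute distances on a line, the optimum is the weighted median (not the mean). Total weight W = 716; half-weight = 358.
Sort by position and accumulate weight:
  mile 3 (Zone V, w=300) → cum 300
  mile 5 (Zone I, w=120) → cum 420  ≥ 358 → median here
  mile 9 (Zone III, w=50) → cum 470
  mile 14 (Zone VII, w=6) → cum 476
  mile 17 (Zone VI, w=80) → cum 556
  mile 20 (Zone IV, w=100) → cum 656
  mile 41 (Zone VIII, w=10) → cum 666
  mile 42 (Zone II, w=50) → cum 716
Optimal location: mile 5.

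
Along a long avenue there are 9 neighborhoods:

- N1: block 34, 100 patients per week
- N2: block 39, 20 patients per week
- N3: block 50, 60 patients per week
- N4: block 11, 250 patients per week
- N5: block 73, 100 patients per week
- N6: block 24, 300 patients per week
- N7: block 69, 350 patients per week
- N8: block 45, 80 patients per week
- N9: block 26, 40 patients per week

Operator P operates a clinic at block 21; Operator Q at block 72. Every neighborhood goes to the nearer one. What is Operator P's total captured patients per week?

790

The indifferent point is the midpoint (21+72)/2 = 46.5; neighborhoods left of it (closer to Operator P at 21) go to Operator P, those right go to Operator Q.
  N4 at 11 (w=250) → Operator P
  N6 at 24 (w=300) → Operator P
  N9 at 26 (w=40) → Operator P
  N1 at 34 (w=100) → Operator P
  N2 at 39 (w=20) → Operator P
  N8 at 45 (w=80) → Operator P
  N3 at 50 (w=60) → Operator Q
  N7 at 69 (w=350) → Operator Q
  N5 at 73 (w=100) → Operator Q
Operator P captures 790; Operator Q captures 510.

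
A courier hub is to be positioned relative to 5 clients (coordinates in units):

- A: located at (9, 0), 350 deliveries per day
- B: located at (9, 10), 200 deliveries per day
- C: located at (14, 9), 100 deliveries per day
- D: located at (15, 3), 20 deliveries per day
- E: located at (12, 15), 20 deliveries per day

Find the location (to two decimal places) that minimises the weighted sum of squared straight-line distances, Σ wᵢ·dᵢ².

The minimiser of Σwᵢ‖p−pᵢ‖² is the weighted centroid p* = (Σwᵢpᵢ)/(Σwᵢ).
Σwᵢ = 690.
Σwᵢxᵢ = 350·9 + 200·9 + 100·14 + 20·15 + 20·12 = 6890.
Σwᵢyᵢ = 350·0 + 200·10 + 100·9 + 20·3 + 20·15 = 3260.
x* = 6890/690 = 9.99, y* = 3260/690 = 4.72.

(9.99, 4.72)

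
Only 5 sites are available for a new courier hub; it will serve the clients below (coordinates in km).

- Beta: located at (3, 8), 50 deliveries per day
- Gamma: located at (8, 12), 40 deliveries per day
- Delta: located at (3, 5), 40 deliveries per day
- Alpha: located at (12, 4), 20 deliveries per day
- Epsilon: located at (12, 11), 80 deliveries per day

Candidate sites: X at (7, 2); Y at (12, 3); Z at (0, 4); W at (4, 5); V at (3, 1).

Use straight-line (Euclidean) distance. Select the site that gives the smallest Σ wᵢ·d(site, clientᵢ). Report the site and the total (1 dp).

Total weighted distance at each candidate:
  X (7, 2): total = 1893.9
  Y (12, 3): total = 1937.5
  Z (0, 4): total = 2180.4
  W (4, 5): total = 1481.8
  V (3, 1): total = 2259.3
Minimum is at W with total 1481.8 km.

W, total 1481.8 km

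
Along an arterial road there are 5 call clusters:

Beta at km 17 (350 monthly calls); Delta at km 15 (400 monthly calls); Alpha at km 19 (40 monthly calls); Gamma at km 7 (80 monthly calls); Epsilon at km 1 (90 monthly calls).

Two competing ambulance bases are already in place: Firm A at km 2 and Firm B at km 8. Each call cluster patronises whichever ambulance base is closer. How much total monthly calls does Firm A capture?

The indifferent point is the midpoint (2+8)/2 = 5; call clusters left of it (closer to Firm A at 2) go to Firm A, those right go to Firm B.
  Epsilon at 1 (w=90) → Firm A
  Gamma at 7 (w=80) → Firm B
  Delta at 15 (w=400) → Firm B
  Beta at 17 (w=350) → Firm B
  Alpha at 19 (w=40) → Firm B
Firm A captures 90; Firm B captures 870.

90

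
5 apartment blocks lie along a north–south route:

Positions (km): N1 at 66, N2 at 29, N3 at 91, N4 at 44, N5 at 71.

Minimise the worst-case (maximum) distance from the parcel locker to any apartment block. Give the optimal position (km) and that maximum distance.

location 60, max distance 31

The 1-center on a line is the midpoint of the two extreme points: leftmost at 29, rightmost at 91.
Optimal location = (29 + 91)/2 = 60; maximum distance = (91 − 29)/2 = 31.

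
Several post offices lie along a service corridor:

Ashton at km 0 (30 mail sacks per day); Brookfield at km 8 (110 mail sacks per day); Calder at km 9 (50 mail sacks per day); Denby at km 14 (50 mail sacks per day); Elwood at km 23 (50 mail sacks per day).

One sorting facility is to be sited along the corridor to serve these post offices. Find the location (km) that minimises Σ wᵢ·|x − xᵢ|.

x = 9

For a sum of weighted absolute distances on a line, the optimum is the weighted median (not the mean). Total weight W = 290; half-weight = 145.
Sort by position and accumulate weight:
  km 0 (Ashton, w=30) → cum 30
  km 8 (Brookfield, w=110) → cum 140
  km 9 (Calder, w=50) → cum 190  ≥ 145 → median here
  km 14 (Denby, w=50) → cum 240
  km 23 (Elwood, w=50) → cum 290
Optimal location: km 9.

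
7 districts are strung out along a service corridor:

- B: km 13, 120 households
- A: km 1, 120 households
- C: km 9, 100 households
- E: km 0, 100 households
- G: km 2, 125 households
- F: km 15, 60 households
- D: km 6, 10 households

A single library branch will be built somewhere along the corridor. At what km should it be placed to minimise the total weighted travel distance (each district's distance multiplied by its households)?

x = 2

For a sum of weighted absolute distances on a line, the optimum is the weighted median (not the mean). Total weight W = 635; half-weight = 317.5.
Sort by position and accumulate weight:
  km 0 (E, w=100) → cum 100
  km 1 (A, w=120) → cum 220
  km 2 (G, w=125) → cum 345  ≥ 317.5 → median here
  km 6 (D, w=10) → cum 355
  km 9 (C, w=100) → cum 455
  km 13 (B, w=120) → cum 575
  km 15 (F, w=60) → cum 635
Optimal location: km 2.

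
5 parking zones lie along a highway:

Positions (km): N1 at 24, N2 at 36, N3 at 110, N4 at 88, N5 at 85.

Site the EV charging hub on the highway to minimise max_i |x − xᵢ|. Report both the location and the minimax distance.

The 1-center on a line is the midpoint of the two extreme points: leftmost at 24, rightmost at 110.
Optimal location = (24 + 110)/2 = 67; maximum distance = (110 − 24)/2 = 43.

location 67, max distance 43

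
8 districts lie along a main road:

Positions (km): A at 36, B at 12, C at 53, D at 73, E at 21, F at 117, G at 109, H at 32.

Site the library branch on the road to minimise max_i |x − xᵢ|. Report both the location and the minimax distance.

The 1-center on a line is the midpoint of the two extreme points: leftmost at 12, rightmost at 117.
Optimal location = (12 + 117)/2 = 64.5; maximum distance = (117 − 12)/2 = 52.5.

location 64.5, max distance 52.5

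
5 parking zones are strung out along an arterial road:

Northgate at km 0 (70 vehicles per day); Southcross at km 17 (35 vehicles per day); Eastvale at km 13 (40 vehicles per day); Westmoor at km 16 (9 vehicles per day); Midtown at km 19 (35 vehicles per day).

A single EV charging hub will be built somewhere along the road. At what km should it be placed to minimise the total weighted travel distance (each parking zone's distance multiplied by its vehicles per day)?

x = 13

For a sum of weighted absolute distances on a line, the optimum is the weighted median (not the mean). Total weight W = 189; half-weight = 94.5.
Sort by position and accumulate weight:
  km 0 (Northgate, w=70) → cum 70
  km 13 (Eastvale, w=40) → cum 110  ≥ 94.5 → median here
  km 16 (Westmoor, w=9) → cum 119
  km 17 (Southcross, w=35) → cum 154
  km 19 (Midtown, w=35) → cum 189
Optimal location: km 13.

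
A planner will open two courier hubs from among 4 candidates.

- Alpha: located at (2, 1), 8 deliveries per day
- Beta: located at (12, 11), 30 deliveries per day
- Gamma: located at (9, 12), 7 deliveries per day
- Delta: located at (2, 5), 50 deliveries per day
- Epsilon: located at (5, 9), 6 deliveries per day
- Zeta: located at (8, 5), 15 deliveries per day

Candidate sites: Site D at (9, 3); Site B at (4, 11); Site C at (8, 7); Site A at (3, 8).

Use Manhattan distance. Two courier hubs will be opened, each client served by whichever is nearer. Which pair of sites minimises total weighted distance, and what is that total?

{Site C, Site A}, total 594

Evaluate every pair (each demand assigned to the nearer of the two):
  {Site C, Site A}: total = 594
  {Site B, Site A}: total = 684
  {Site D, Site A}: total = 720
  {Site D, Site C}: total = 814
  {Site D, Site B}: total = 817
  {Site B, Site C}: total = 826
Best pair: {Site C, Site A} with total 594.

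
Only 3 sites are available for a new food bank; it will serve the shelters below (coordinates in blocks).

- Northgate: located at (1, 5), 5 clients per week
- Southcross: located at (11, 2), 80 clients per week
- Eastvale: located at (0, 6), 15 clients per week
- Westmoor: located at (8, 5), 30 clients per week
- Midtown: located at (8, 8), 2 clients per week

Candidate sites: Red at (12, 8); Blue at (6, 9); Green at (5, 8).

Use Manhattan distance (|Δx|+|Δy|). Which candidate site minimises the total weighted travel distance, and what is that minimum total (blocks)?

Total weighted distance at each candidate:
  Red (12, 8): total = 1058
  Blue (6, 9): total = 1326
  Green (5, 8): total = 1286
Minimum is at Red with total 1058 blocks.

Red, total 1058 blocks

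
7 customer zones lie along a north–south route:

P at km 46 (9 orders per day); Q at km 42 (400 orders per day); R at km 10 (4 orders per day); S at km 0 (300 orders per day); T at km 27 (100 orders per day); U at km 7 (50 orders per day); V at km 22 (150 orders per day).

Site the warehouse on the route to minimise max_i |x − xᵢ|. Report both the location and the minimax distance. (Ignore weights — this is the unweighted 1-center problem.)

The 1-center on a line is the midpoint of the two extreme points: leftmost at 0, rightmost at 46.
Optimal location = (0 + 46)/2 = 23; maximum distance = (46 − 0)/2 = 23.

location 23, max distance 23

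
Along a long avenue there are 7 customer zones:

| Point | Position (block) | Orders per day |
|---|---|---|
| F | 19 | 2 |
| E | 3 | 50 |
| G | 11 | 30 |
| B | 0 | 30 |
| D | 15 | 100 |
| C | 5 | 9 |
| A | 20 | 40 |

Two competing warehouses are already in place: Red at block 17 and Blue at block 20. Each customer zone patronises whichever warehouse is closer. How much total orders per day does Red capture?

The indifferent point is the midpoint (17+20)/2 = 18.5; customer zones left of it (closer to Red at 17) go to Red, those right go to Blue.
  B at 0 (w=30) → Red
  E at 3 (w=50) → Red
  C at 5 (w=9) → Red
  G at 11 (w=30) → Red
  D at 15 (w=100) → Red
  F at 19 (w=2) → Blue
  A at 20 (w=40) → Blue
Red captures 219; Blue captures 42.

219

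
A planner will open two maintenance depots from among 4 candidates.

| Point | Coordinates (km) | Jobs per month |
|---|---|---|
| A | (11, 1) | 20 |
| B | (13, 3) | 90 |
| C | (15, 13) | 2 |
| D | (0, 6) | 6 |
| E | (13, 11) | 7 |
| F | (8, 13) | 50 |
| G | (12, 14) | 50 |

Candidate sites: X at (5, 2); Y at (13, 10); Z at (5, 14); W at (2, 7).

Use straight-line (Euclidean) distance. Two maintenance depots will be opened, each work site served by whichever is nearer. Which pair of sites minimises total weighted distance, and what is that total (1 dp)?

{Y, Z}, total 1249.5

Evaluate every pair (each demand assigned to the nearer of the two):
  {Y, Z}: total = 1249.5
  {X, Y}: total = 1302.0
  {Y, W}: total = 1339.7
  {X, Z}: total = 1473.7
  {Z, W}: total = 1871.2
  {X, W}: total = 2005.8
Best pair: {Y, Z} with total 1249.5.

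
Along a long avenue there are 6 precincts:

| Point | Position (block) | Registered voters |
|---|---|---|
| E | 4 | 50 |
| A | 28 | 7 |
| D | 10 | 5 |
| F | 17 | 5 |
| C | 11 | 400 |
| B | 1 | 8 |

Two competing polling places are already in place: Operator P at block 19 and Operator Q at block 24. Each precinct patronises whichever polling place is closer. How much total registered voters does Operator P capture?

468

The indifferent point is the midpoint (19+24)/2 = 21.5; precincts left of it (closer to Operator P at 19) go to Operator P, those right go to Operator Q.
  B at 1 (w=8) → Operator P
  E at 4 (w=50) → Operator P
  D at 10 (w=5) → Operator P
  C at 11 (w=400) → Operator P
  F at 17 (w=5) → Operator P
  A at 28 (w=7) → Operator Q
Operator P captures 468; Operator Q captures 7.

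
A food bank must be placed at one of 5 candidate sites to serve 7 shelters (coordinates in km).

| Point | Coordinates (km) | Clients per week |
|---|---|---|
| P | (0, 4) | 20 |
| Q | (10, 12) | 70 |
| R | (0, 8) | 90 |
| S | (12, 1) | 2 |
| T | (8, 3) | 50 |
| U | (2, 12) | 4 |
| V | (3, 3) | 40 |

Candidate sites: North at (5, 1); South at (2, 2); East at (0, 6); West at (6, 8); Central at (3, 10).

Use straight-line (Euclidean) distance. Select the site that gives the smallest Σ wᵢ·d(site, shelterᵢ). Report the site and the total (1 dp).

Total weighted distance at each candidate:
  North (5, 1): total = 2089.7
  South (2, 2): total = 1943.0
  East (0, 6): total = 1684.5
  West (6, 8): total = 1623.8
  Central (3, 10): total = 1712.8
Minimum is at West with total 1623.8 km.

West, total 1623.8 km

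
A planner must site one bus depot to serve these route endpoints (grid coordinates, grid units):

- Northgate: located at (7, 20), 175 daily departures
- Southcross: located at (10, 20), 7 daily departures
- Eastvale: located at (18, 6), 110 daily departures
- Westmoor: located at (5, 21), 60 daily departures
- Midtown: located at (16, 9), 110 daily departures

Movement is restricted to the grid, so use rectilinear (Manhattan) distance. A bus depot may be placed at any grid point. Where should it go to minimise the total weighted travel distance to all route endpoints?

Manhattan distance separates: Σwᵢ(|x−xᵢ|+|y−yᵢ|) = Σwᵢ|x−xᵢ| + Σwᵢ|y−yᵢ|, so x and y are optimised independently as 1-D weighted medians.
Total weight W = 462; half = 231.
x-coordinate, sorted with cumulative weight:
  x=5 (Westmoor, w=60) cum 60
  x=7 (Northgate, w=175) cum 235  ← median
  x=10 (Southcross, w=7) cum 242
  x=16 (Midtown, w=110) cum 352
  x=18 (Eastvale, w=110) cum 462
⇒ x* = 7
y-coordinate, sorted with cumulative weight:
  y=6 (Eastvale, w=110) cum 110
  y=9 (Midtown, w=110) cum 220
  y=20 (Northgate, w=175) cum 395  ← median
  y=20 (Southcross, w=7) cum 402
  y=21 (Westmoor, w=60) cum 462
⇒ y* = 20

(7, 20)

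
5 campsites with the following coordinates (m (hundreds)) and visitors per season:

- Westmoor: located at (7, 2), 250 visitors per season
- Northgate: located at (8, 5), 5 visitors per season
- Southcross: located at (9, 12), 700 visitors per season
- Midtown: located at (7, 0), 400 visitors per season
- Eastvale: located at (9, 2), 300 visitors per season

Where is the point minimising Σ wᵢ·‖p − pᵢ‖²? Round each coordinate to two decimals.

(8.21, 5.76)

The minimiser of Σwᵢ‖p−pᵢ‖² is the weighted centroid p* = (Σwᵢpᵢ)/(Σwᵢ).
Σwᵢ = 1655.
Σwᵢxᵢ = 250·7 + 5·8 + 700·9 + 400·7 + 300·9 = 13590.
Σwᵢyᵢ = 250·2 + 5·5 + 700·12 + 400·0 + 300·2 = 9525.
x* = 13590/1655 = 8.21, y* = 9525/1655 = 5.76.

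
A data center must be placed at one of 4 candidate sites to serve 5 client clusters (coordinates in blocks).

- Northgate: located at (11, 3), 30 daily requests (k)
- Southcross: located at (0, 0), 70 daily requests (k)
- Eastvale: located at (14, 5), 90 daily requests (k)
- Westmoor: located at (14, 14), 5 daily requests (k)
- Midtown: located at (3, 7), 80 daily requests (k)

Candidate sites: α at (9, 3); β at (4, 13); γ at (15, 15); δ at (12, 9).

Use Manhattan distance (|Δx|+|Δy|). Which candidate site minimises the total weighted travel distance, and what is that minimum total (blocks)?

α, total 2410 blocks

Total weighted distance at each candidate:
  α (9, 3): total = 2410
  β (4, 13): total = 3935
  γ (15, 15): total = 5180
  δ (12, 9): total = 3135
Minimum is at α with total 2410 blocks.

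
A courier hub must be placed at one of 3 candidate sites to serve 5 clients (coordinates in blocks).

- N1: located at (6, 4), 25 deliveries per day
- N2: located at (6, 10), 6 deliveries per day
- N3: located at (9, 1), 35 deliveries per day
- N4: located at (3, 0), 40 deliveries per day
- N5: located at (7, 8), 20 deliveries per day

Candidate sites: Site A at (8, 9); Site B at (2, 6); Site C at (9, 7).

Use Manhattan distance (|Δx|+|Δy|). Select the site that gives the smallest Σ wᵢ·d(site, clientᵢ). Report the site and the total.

Site C, total 976 blocks

Total weighted distance at each candidate:
  Site A (8, 9): total = 1108
  Site B (2, 6): total = 1038
  Site C (9, 7): total = 976
Minimum is at Site C with total 976 blocks.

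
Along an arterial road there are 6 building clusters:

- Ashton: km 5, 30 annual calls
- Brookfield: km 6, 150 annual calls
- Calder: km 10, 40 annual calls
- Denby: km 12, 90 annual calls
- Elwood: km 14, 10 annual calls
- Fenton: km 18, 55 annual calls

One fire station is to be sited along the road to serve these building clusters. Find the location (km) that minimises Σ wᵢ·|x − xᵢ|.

x = 10

For a sum of weighted absolute distances on a line, the optimum is the weighted median (not the mean). Total weight W = 375; half-weight = 187.5.
Sort by position and accumulate weight:
  km 5 (Ashton, w=30) → cum 30
  km 6 (Brookfield, w=150) → cum 180
  km 10 (Calder, w=40) → cum 220  ≥ 187.5 → median here
  km 12 (Denby, w=90) → cum 310
  km 14 (Elwood, w=10) → cum 320
  km 18 (Fenton, w=55) → cum 375
Optimal location: km 10.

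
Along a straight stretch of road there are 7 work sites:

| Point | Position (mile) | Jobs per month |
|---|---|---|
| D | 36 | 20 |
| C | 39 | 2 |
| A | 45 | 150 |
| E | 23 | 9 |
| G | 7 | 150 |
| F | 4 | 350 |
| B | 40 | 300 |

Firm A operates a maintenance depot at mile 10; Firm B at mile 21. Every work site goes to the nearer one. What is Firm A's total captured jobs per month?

The indifferent point is the midpoint (10+21)/2 = 15.5; work sites left of it (closer to Firm A at 10) go to Firm A, those right go to Firm B.
  F at 4 (w=350) → Firm A
  G at 7 (w=150) → Firm A
  E at 23 (w=9) → Firm B
  D at 36 (w=20) → Firm B
  C at 39 (w=2) → Firm B
  B at 40 (w=300) → Firm B
  A at 45 (w=150) → Firm B
Firm A captures 500; Firm B captures 481.

500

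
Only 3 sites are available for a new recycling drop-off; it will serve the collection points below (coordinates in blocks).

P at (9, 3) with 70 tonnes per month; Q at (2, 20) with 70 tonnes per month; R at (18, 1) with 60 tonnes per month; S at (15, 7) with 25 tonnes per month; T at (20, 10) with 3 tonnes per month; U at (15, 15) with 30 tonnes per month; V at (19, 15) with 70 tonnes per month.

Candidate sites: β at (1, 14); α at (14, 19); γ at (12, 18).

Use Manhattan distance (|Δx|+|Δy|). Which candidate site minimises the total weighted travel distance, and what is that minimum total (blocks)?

γ, total 4758 blocks

Total weighted distance at each candidate:
  β (1, 14): total = 5994
  α (14, 19): total = 4850
  γ (12, 18): total = 4758
Minimum is at γ with total 4758 blocks.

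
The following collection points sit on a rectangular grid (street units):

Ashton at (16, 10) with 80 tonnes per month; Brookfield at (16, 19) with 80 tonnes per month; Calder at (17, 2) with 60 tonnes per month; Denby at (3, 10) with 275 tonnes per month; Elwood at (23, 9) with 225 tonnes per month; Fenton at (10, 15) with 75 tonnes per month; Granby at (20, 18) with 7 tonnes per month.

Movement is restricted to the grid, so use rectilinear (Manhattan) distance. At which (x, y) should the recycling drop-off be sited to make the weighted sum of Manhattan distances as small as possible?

(16, 10)

Manhattan distance separates: Σwᵢ(|x−xᵢ|+|y−yᵢ|) = Σwᵢ|x−xᵢ| + Σwᵢ|y−yᵢ|, so x and y are optimised independently as 1-D weighted medians.
Total weight W = 802; half = 401.
x-coordinate, sorted with cumulative weight:
  x=3 (Denby, w=275) cum 275
  x=10 (Fenton, w=75) cum 350
  x=16 (Ashton, w=80) cum 430  ← median
  x=16 (Brookfield, w=80) cum 510
  x=17 (Calder, w=60) cum 570
  x=20 (Granby, w=7) cum 577
  x=23 (Elwood, w=225) cum 802
⇒ x* = 16
y-coordinate, sorted with cumulative weight:
  y=2 (Calder, w=60) cum 60
  y=9 (Elwood, w=225) cum 285
  y=10 (Ashton, w=80) cum 365
  y=10 (Denby, w=275) cum 640  ← median
  y=15 (Fenton, w=75) cum 715
  y=18 (Granby, w=7) cum 722
  y=19 (Brookfield, w=80) cum 802
⇒ y* = 10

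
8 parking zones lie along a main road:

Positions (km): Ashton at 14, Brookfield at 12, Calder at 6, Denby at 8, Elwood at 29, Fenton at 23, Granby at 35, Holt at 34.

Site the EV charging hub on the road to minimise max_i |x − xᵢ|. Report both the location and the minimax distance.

The 1-center on a line is the midpoint of the two extreme points: leftmost at 6, rightmost at 35.
Optimal location = (6 + 35)/2 = 20.5; maximum distance = (35 − 6)/2 = 14.5.

location 20.5, max distance 14.5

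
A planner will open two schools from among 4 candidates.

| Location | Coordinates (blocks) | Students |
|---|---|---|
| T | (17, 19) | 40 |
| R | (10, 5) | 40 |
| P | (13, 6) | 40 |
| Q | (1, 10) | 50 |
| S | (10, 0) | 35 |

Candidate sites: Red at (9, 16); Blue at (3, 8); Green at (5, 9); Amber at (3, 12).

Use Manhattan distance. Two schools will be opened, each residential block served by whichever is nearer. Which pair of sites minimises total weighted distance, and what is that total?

{Red, Green}, total 1980

Evaluate every pair (each demand assigned to the nearer of the two):
  {Red, Green}: total = 1980
  {Red, Blue}: total = 2045
  {Red, Amber}: total = 2275
  {Green, Amber}: total = 2330
  {Blue, Green}: total = 2370
  {Blue, Amber}: total = 2445
Best pair: {Red, Green} with total 1980.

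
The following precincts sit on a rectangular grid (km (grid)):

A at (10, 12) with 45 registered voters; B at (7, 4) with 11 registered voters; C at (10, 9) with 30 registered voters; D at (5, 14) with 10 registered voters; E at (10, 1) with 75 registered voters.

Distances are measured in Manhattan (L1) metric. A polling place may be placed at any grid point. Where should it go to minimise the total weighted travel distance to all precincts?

Manhattan distance separates: Σwᵢ(|x−xᵢ|+|y−yᵢ|) = Σwᵢ|x−xᵢ| + Σwᵢ|y−yᵢ|, so x and y are optimised independently as 1-D weighted medians.
Total weight W = 171; half = 85.5.
x-coordinate, sorted with cumulative weight:
  x=5 (D, w=10) cum 10
  x=7 (B, w=11) cum 21
  x=10 (A, w=45) cum 66
  x=10 (C, w=30) cum 96  ← median
  x=10 (E, w=75) cum 171
⇒ x* = 10
y-coordinate, sorted with cumulative weight:
  y=1 (E, w=75) cum 75
  y=4 (B, w=11) cum 86  ← median
  y=9 (C, w=30) cum 116
  y=12 (A, w=45) cum 161
  y=14 (D, w=10) cum 171
⇒ y* = 4

(10, 4)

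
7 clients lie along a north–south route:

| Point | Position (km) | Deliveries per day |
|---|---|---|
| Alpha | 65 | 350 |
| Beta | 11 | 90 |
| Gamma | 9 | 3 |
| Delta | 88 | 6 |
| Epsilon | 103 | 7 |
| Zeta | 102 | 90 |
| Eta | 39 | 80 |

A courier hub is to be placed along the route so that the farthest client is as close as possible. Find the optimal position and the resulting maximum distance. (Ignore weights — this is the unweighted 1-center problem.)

The 1-center on a line is the midpoint of the two extreme points: leftmost at 9, rightmost at 103.
Optimal location = (9 + 103)/2 = 56; maximum distance = (103 − 9)/2 = 47.

location 56, max distance 47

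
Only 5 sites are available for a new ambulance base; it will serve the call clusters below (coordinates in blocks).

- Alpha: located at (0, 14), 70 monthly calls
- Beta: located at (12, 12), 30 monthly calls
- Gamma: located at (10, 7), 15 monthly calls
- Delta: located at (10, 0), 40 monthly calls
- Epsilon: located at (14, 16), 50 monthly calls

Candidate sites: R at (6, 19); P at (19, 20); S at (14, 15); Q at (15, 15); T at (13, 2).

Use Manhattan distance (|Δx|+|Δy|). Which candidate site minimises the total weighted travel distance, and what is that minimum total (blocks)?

Total weighted distance at each candidate:
  R (6, 19): total = 2870
  P (19, 20): total = 4140
  S (14, 15): total = 2190
  Q (15, 15): total = 2395
  T (13, 2): total = 3150
Minimum is at S with total 2190 blocks.

S, total 2190 blocks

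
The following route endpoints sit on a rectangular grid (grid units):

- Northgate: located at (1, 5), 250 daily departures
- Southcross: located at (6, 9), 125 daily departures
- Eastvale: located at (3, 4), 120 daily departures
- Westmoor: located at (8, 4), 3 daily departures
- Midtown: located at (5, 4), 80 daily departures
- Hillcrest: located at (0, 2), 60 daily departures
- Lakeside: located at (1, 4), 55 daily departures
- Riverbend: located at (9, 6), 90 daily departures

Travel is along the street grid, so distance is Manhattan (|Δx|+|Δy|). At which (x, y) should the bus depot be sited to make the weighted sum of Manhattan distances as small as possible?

Manhattan distance separates: Σwᵢ(|x−xᵢ|+|y−yᵢ|) = Σwᵢ|x−xᵢ| + Σwᵢ|y−yᵢ|, so x and y are optimised independently as 1-D weighted medians.
Total weight W = 783; half = 391.5.
x-coordinate, sorted with cumulative weight:
  x=0 (Hillcrest, w=60) cum 60
  x=1 (Northgate, w=250) cum 310
  x=1 (Lakeside, w=55) cum 365
  x=3 (Eastvale, w=120) cum 485  ← median
  x=5 (Midtown, w=80) cum 565
  x=6 (Southcross, w=125) cum 690
  x=8 (Westmoor, w=3) cum 693
  x=9 (Riverbend, w=90) cum 783
⇒ x* = 3
y-coordinate, sorted with cumulative weight:
  y=2 (Hillcrest, w=60) cum 60
  y=4 (Eastvale, w=120) cum 180
  y=4 (Westmoor, w=3) cum 183
  y=4 (Midtown, w=80) cum 263
  y=4 (Lakeside, w=55) cum 318
  y=5 (Northgate, w=250) cum 568  ← median
  y=6 (Riverbend, w=90) cum 658
  y=9 (Southcross, w=125) cum 783
⇒ y* = 5

(3, 5)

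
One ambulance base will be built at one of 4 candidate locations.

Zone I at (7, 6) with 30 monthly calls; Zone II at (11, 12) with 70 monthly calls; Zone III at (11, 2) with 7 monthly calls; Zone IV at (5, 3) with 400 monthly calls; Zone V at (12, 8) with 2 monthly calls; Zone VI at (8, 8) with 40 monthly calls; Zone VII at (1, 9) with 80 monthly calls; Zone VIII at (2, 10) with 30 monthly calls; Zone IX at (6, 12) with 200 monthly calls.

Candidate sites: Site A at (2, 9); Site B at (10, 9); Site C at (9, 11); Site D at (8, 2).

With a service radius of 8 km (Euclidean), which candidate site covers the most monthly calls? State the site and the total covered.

Coverage radius r = 8 km; a point is covered iff (Δx)²+(Δy)² ≤ 8² = 64.
  Site A (2, 9): covers {Zone I, Zone IV, Zone VI, Zone VII, Zone VIII, Zone IX} → 780
  Site B (10, 9): covers {Zone I, Zone II, Zone III, Zone IV, Zone V, Zone VI, Zone IX} → 749
  Site C (9, 11): covers {Zone I, Zone II, Zone V, Zone VI, Zone VIII, Zone IX} → 372
  Site D (8, 2): covers {Zone I, Zone III, Zone IV, Zone V, Zone VI} → 479
Maximum coverage at Site A: 780 monthly calls.

Site A, covering 780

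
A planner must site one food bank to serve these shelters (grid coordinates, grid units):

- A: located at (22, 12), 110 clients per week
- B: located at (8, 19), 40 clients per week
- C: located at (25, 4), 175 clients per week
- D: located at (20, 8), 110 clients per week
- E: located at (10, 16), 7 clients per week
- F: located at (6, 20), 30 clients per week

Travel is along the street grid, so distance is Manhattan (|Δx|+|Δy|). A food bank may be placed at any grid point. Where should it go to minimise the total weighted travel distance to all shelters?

(22, 8)

Manhattan distance separates: Σwᵢ(|x−xᵢ|+|y−yᵢ|) = Σwᵢ|x−xᵢ| + Σwᵢ|y−yᵢ|, so x and y are optimised independently as 1-D weighted medians.
Total weight W = 472; half = 236.
x-coordinate, sorted with cumulative weight:
  x=6 (F, w=30) cum 30
  x=8 (B, w=40) cum 70
  x=10 (E, w=7) cum 77
  x=20 (D, w=110) cum 187
  x=22 (A, w=110) cum 297  ← median
  x=25 (C, w=175) cum 472
⇒ x* = 22
y-coordinate, sorted with cumulative weight:
  y=4 (C, w=175) cum 175
  y=8 (D, w=110) cum 285  ← median
  y=12 (A, w=110) cum 395
  y=16 (E, w=7) cum 402
  y=19 (B, w=40) cum 442
  y=20 (F, w=30) cum 472
⇒ y* = 8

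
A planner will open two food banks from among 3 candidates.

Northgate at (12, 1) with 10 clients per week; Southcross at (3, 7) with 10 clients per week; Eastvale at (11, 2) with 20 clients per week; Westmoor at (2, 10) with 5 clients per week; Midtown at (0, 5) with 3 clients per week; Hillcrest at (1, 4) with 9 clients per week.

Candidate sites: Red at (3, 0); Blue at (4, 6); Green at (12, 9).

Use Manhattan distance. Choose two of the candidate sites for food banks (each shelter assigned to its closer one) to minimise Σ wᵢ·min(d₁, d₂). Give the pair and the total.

Evaluate every pair (each demand assigned to the nearer of the two):
  {Blue, Green}: total = 350
  {Red, Blue}: total = 410
  {Red, Green}: total = 443
Best pair: {Blue, Green} with total 350.

{Blue, Green}, total 350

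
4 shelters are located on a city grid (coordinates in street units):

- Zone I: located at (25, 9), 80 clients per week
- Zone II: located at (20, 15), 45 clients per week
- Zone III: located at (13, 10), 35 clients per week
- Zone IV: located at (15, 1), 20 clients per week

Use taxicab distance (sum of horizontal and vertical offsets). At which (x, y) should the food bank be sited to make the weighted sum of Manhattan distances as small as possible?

Manhattan distance separates: Σwᵢ(|x−xᵢ|+|y−yᵢ|) = Σwᵢ|x−xᵢ| + Σwᵢ|y−yᵢ|, so x and y are optimised independently as 1-D weighted medians.
Total weight W = 180; half = 90.
x-coordinate, sorted with cumulative weight:
  x=13 (Zone III, w=35) cum 35
  x=15 (Zone IV, w=20) cum 55
  x=20 (Zone II, w=45) cum 100  ← median
  x=25 (Zone I, w=80) cum 180
⇒ x* = 20
y-coordinate, sorted with cumulative weight:
  y=1 (Zone IV, w=20) cum 20
  y=9 (Zone I, w=80) cum 100  ← median
  y=10 (Zone III, w=35) cum 135
  y=15 (Zone II, w=45) cum 180
⇒ y* = 9

(20, 9)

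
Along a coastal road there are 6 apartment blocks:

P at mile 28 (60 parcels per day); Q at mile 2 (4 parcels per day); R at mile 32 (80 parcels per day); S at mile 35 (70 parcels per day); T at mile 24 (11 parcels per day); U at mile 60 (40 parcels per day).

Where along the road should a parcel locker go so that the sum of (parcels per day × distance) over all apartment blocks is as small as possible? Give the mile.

x = 32

For a sum of weighted absolute distances on a line, the optimum is the weighted median (not the mean). Total weight W = 265; half-weight = 132.5.
Sort by position and accumulate weight:
  mile 2 (Q, w=4) → cum 4
  mile 24 (T, w=11) → cum 15
  mile 28 (P, w=60) → cum 75
  mile 32 (R, w=80) → cum 155  ≥ 132.5 → median here
  mile 35 (S, w=70) → cum 225
  mile 60 (U, w=40) → cum 265
Optimal location: mile 32.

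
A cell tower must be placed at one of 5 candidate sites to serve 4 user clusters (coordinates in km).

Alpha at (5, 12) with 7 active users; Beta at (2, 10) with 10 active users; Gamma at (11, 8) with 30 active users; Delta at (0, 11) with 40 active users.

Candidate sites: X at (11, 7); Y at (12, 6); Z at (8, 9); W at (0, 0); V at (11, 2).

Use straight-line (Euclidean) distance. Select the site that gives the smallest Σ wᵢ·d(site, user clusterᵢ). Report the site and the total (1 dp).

Z, total 515.2 km

Total weighted distance at each candidate:
  X (11, 7): total = 647.7
  Y (12, 6): total = 759.3
  Z (8, 9): total = 515.2
  W (0, 0): total = 1041.0
  V (11, 2): total = 950.6
Minimum is at Z with total 515.2 km.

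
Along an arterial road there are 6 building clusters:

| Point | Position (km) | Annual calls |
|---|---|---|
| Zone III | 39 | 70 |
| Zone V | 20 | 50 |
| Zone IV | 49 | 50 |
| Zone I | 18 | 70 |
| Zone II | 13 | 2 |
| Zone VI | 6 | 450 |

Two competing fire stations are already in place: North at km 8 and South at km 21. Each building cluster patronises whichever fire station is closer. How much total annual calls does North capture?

452

The indifferent point is the midpoint (8+21)/2 = 14.5; building clusters left of it (closer to North at 8) go to North, those right go to South.
  Zone VI at 6 (w=450) → North
  Zone II at 13 (w=2) → North
  Zone I at 18 (w=70) → South
  Zone V at 20 (w=50) → South
  Zone III at 39 (w=70) → South
  Zone IV at 49 (w=50) → South
North captures 452; South captures 240.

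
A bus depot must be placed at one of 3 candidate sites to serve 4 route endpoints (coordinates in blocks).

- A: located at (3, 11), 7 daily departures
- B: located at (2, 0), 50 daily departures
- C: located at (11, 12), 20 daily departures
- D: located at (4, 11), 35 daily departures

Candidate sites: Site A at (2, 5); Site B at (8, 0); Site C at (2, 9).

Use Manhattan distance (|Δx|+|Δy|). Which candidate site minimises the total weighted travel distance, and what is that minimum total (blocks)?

Total weighted distance at each candidate:
  Site A (2, 5): total = 899
  Site B (8, 0): total = 1237
  Site C (2, 9): total = 851
Minimum is at Site C with total 851 blocks.

Site C, total 851 blocks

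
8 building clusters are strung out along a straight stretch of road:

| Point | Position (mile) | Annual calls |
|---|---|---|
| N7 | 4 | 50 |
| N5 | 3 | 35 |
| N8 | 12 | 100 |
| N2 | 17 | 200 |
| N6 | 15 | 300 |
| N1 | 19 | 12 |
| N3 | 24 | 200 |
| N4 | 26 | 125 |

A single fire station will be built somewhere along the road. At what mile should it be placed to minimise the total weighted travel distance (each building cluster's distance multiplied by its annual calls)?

x = 17

For a sum of weighted absolute distances on a line, the optimum is the weighted median (not the mean). Total weight W = 1022; half-weight = 511.
Sort by position and accumulate weight:
  mile 3 (N5, w=35) → cum 35
  mile 4 (N7, w=50) → cum 85
  mile 12 (N8, w=100) → cum 185
  mile 15 (N6, w=300) → cum 485
  mile 17 (N2, w=200) → cum 685  ≥ 511 → median here
  mile 19 (N1, w=12) → cum 697
  mile 24 (N3, w=200) → cum 897
  mile 26 (N4, w=125) → cum 1022
Optimal location: mile 17.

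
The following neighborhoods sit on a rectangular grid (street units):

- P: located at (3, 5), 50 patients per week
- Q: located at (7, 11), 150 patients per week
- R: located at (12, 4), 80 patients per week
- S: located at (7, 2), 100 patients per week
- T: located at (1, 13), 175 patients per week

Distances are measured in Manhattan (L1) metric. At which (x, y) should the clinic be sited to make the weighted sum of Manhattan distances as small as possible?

(7, 11)

Manhattan distance separates: Σwᵢ(|x−xᵢ|+|y−yᵢ|) = Σwᵢ|x−xᵢ| + Σwᵢ|y−yᵢ|, so x and y are optimised independently as 1-D weighted medians.
Total weight W = 555; half = 277.5.
x-coordinate, sorted with cumulative weight:
  x=1 (T, w=175) cum 175
  x=3 (P, w=50) cum 225
  x=7 (Q, w=150) cum 375  ← median
  x=7 (S, w=100) cum 475
  x=12 (R, w=80) cum 555
⇒ x* = 7
y-coordinate, sorted with cumulative weight:
  y=2 (S, w=100) cum 100
  y=4 (R, w=80) cum 180
  y=5 (P, w=50) cum 230
  y=11 (Q, w=150) cum 380  ← median
  y=13 (T, w=175) cum 555
⇒ y* = 11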